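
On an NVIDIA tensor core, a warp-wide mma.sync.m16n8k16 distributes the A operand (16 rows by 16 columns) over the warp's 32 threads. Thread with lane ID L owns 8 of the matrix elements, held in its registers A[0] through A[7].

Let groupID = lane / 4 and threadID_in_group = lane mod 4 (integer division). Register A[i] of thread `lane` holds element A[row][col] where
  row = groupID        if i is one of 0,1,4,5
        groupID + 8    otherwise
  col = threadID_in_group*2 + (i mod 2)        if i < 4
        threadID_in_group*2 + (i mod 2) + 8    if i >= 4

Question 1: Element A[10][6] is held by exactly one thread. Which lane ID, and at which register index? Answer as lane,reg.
r: 10->gid=2,r8=1  c: 6->c8=0,tid=3,i&1=0
L=2*4+3=11  i=0*4+1*2+0=2

11,2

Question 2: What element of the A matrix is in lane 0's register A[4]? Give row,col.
L=0->g=0>>2=0, t=0&3=0
[4]->row 0+0=0  col 0·2+0+8=8

0,8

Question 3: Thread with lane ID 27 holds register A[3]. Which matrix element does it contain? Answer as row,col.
lane 27=>27/4=6, 27 mod 4=3
i=3  r:6+8=>14  c:2·3+1+0=>7

14,7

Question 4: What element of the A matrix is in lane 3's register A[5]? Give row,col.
0,15

lane 3→3/4=0, 3 mod 4=3
i=5  r:0+0→0  c:2·3+1+8→15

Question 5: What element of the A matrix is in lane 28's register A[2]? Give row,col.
lane 28: grp=7 (28/4), tig=0 (28%4)
i=2: r=7+8=15, c=0*2+0+0=0

15,0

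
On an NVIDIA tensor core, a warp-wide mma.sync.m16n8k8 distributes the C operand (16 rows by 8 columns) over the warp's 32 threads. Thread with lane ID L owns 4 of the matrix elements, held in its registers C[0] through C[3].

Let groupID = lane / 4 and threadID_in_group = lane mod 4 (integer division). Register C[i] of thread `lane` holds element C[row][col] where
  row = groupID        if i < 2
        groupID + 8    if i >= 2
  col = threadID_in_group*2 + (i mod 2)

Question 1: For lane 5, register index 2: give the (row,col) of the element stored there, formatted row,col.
lane 5⇒5/4=1, 5 mod 4=1
i=2  r:1+8⇒9  c:2·1+0⇒2

9,2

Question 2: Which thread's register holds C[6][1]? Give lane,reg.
r: 6->gid=6,r8=0  c: 1->tid=0,i&1=1
L=6*4+0=24  i=0*2+1=1

24,1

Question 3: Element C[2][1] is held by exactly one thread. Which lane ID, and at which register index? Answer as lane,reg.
r: 2->gid=2,r8=0  c: 1->tid=0,i&1=1
L=2*4+0=8  i=0*2+1=1

8,1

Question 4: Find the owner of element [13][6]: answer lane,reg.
23,2

r=13→G=5,rhi=1  c=6→T=3,p=0
L=5*4+3=23  i=1*2+0=2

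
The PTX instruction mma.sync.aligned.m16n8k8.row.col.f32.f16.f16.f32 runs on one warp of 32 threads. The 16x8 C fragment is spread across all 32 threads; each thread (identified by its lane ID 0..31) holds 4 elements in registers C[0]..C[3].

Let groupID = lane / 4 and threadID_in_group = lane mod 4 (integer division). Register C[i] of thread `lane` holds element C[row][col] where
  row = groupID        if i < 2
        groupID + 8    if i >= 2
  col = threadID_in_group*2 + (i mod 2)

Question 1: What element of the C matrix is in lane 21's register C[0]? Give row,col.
L=21→G=21>>2=5, T=21&3=1
[0]→row 5+0=5  col 1·2+0=2

5,2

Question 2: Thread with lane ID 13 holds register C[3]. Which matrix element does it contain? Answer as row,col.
L=13->gid=13>>2=3, tid=13&3=1
[3]->row 3+8=11  col 1·2+1=3

11,3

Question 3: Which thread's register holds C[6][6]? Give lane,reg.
r=6⇒gr=6,Rb=0  c=6⇒th=3,odd=0
L=6*4+3=27  i=0*2+0=0

27,0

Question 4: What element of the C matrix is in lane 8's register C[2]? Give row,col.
lane 8: grp=2 (8/4), tig=0 (8%4)
i=2: r=2+8=10, c=0*2+0=0

10,0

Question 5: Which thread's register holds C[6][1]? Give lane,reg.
24,1

r=6⇒gr=6,Rb=0  c=1⇒th=0,odd=1
L=6*4+0=24  i=0*2+1=1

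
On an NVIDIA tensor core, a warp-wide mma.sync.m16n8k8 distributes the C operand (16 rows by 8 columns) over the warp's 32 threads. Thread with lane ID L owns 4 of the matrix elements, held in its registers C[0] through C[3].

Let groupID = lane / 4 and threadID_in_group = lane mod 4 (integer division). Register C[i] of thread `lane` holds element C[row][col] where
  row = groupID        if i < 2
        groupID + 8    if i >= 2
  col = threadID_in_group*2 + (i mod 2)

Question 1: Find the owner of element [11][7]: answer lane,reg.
r: 11->gid=3,r8=1  c: 7->tid=3,i&1=1
L=3*4+3=15  i=1*2+1=3

15,3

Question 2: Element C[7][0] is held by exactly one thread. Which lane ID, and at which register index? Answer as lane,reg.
28,0

r:7=>grp=7,rB=0  c:0=>tig=0,lo=0
L=7*4+0=28  i=0*2+0=0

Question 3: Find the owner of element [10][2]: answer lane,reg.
r=10→G=2,rhi=1  c=2→T=1,p=0
L=2*4+1=9  i=1*2+0=2

9,2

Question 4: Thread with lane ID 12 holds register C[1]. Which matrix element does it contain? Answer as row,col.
lane 12→12/4=3, 12 mod 4=0
i=1  r:3+0→3  c:2·0+1→1

3,1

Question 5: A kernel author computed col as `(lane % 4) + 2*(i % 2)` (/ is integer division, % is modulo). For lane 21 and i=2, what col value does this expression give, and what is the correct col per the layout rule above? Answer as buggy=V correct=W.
buggy=1 correct=2

`(lane % 4) + 2*(i % 2)`[21,2]->1
lane 21: gid=5 (21/4), tid=1 (21%4)
i=2: r=5+8=13, c=1*2+0=2
col: 1 vs 2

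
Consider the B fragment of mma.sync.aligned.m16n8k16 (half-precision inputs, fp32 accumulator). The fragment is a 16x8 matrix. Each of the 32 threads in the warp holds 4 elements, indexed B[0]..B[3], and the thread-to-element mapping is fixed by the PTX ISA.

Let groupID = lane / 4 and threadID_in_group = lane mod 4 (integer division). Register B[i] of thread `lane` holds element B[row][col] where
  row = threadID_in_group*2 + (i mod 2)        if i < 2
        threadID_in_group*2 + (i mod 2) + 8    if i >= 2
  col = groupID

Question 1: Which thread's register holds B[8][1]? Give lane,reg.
4,2

c=1⇒gr=1  r=8⇒Rb=1,th=0,odd=0
L=1*4+0=4  i=1*2+0=2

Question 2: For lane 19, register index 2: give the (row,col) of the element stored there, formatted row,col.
lane 19->19/4=4, 19 mod 4=3
i=2  r:2·3+0+8->14  c:4

14,4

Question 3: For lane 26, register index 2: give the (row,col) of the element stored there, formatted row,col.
lane 26=>26/4=6, 26 mod 4=2
i=2  r:2·2+0+8=>12  c:6

12,6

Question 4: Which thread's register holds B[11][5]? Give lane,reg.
c=5⇒gr=5  r=11⇒Rb=1,th=1,odd=1
L=5*4+1=21  i=1*2+1=3

21,3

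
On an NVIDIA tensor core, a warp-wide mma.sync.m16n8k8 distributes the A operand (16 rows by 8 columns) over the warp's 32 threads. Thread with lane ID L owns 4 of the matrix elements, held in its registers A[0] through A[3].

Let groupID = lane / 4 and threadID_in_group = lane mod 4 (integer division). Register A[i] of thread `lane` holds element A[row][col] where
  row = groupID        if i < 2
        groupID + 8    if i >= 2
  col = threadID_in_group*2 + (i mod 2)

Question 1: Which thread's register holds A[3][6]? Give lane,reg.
15,0

r:3=>grp=3,rB=0  c:6=>tig=3,lo=0
L=3*4+3=15  i=0*2+0=0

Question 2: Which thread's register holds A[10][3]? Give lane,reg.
r:10=>grp=2,rB=1  c:3=>tig=1,lo=1
L=2*4+1=9  i=1*2+1=3

9,3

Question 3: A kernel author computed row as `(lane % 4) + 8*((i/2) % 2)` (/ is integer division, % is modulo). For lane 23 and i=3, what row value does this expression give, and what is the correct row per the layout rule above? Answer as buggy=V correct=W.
`(lane % 4) + 8*((i/2) % 2)`[23,3]->11
L=23->gid=23>>2=5, tid=23&3=3
[3]->row 5+8=13  col 3·2+1=7
row: 11 vs 13

buggy=11 correct=13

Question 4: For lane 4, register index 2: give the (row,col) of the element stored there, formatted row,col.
lane 4->4/4=1, 4 mod 4=0
i=2  r:1+8->9  c:2·0+0->0

9,0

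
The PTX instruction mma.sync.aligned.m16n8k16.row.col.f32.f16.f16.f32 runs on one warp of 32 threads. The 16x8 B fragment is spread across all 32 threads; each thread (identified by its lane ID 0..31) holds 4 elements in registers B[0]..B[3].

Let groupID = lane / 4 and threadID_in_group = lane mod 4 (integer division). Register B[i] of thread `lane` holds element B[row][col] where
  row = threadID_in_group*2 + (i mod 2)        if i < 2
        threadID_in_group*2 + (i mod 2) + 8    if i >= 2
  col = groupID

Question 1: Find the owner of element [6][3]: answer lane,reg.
c:3=>grp=3  r:6=>rB=0,tig=3,lo=0
L=3*4+3=15  i=0*2+0=0

15,0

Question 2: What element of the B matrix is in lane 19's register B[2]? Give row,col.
14,4

L=19->g=19>>2=4, t=19&3=3
[2]->row 3·2+0+8=14  col g=4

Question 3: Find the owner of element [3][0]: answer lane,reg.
c: 0->gid=0  r: 3->r8=0,tid=1,i&1=1
L=0*4+1=1  i=0*2+1=1

1,1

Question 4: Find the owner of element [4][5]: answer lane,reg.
c=5→G=5  r=4→rhi=0,T=2,p=0
L=5*4+2=22  i=0*2+0=0

22,0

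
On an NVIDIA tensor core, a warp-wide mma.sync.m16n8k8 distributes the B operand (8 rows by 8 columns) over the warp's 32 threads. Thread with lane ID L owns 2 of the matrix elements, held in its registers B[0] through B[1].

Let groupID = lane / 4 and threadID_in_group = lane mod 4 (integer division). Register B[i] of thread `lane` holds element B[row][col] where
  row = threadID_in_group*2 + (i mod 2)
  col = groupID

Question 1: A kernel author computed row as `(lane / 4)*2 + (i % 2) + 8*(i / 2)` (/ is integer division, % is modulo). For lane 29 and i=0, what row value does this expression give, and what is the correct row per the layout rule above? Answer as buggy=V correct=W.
buggy=14 correct=2

`(lane / 4)*2 + (i % 2) + 8*(i / 2)`[29,0]->14
lane 29: g=7 (29/4), t=1 (29%4)
i=0: r=1*2+0=2, c=g=7
row: 14 vs 2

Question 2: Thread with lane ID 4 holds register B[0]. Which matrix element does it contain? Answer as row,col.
0,1

4: grp=1,tig=0
[0] (0*2+0,1) = (0,1)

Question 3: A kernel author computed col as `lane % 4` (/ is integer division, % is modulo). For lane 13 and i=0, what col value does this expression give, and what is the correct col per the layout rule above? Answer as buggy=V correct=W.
buggy=1 correct=3

`lane % 4`[13,0]->1
13: gid=3,tid=1
[0] (1*2+0,3) = (2,3)
col: 1 vs 3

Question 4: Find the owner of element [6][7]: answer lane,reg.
c:7=>grp=7  r:6=>tig=3,lo=0
L=7*4+3=31  i=0=0

31,0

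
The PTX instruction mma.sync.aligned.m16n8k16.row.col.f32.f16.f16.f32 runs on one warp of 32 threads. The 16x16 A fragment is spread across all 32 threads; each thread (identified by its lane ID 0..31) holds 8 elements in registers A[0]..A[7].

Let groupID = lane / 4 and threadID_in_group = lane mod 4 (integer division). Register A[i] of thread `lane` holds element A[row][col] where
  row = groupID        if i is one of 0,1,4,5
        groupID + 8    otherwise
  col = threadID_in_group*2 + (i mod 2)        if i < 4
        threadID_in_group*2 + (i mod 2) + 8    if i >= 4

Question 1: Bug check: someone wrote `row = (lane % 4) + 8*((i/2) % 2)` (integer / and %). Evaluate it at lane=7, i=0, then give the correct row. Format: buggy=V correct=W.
`(lane % 4) + 8*((i/2) % 2)`[7,0]→3
7: G=1,T=3
[0] (1+0,3*2+0+0) = (1,6)
row: 3 vs 1

buggy=3 correct=1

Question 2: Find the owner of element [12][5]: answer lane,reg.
r=12->g=4,rb=1  c=5->cb=0,t=2,b0=1
L=4*4+2=18  i=0*4+1*2+1=3

18,3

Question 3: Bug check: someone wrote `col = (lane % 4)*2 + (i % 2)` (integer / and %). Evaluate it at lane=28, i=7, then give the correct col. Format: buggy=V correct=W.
buggy=1 correct=9

`(lane % 4)*2 + (i % 2)`[28,7]→1
lane 28→28/4=7, 28 mod 4=0
i=7  r:7+8→15  c:2·0+1+8→9
col: 1 vs 9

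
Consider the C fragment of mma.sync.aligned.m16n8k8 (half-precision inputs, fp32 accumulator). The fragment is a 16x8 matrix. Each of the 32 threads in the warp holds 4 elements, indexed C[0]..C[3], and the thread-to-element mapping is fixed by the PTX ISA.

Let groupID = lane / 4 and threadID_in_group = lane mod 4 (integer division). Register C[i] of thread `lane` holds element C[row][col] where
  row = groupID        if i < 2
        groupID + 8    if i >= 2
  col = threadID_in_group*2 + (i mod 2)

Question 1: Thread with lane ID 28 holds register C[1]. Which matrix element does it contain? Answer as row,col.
7,1

L=28→G=28>>2=7, T=28&3=0
[1]→row 7+0=7  col 0·2+1=1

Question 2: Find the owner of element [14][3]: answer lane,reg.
r=14⇒gr=6,Rb=1  c=3⇒th=1,odd=1
L=6*4+1=25  i=1*2+1=3

25,3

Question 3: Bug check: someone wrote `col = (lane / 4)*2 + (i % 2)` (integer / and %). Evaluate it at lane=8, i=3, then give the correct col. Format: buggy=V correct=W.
`(lane / 4)*2 + (i % 2)`[8,3]->5
lane 8->8/4=2, 8 mod 4=0
i=3  r:2+8->10  c:2·0+1->1
col: 5 vs 1

buggy=5 correct=1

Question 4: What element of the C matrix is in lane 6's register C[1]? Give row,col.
1,5

lane 6->6/4=1, 6 mod 4=2
i=1  r:1+0->1  c:2·2+1->5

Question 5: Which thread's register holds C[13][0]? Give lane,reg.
r=13→G=5,rhi=1  c=0→T=0,p=0
L=5*4+0=20  i=1*2+0=2

20,2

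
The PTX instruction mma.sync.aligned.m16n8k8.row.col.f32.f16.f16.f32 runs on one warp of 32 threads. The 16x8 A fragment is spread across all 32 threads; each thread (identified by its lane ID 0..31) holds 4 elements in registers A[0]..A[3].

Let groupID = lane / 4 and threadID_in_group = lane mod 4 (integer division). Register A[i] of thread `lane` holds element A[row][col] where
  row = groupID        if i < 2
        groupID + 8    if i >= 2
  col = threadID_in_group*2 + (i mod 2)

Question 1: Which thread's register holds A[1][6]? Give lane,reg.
r=1→G=1,rhi=0  c=6→T=3,p=0
L=1*4+3=7  i=0*2+0=0

7,0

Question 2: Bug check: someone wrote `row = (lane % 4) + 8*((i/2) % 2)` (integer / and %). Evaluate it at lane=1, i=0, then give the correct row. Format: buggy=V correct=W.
`(lane % 4) + 8*((i/2) % 2)`[1,0]->1
lane 1: gid=0 (1/4), tid=1 (1%4)
i=0: r=0+0=0, c=1*2+0=2
row: 1 vs 0

buggy=1 correct=0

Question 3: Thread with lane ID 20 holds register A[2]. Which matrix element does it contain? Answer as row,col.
lane 20→20/4=5, 20 mod 4=0
i=2  r:5+8→13  c:2·0+0→0

13,0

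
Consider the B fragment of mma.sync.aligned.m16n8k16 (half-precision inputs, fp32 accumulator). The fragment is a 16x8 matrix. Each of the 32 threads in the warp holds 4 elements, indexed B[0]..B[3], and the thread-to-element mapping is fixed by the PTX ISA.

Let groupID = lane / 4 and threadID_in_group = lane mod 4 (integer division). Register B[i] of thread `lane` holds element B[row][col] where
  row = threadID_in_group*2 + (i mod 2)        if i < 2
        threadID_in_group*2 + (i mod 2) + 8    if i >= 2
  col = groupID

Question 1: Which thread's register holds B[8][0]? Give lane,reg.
0,2

c=0⇒gr=0  r=8⇒Rb=1,th=0,odd=0
L=0*4+0=0  i=1*2+0=2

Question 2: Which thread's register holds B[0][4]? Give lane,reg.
c=4->g=4  r=0->rb=0,t=0,b0=0
L=4*4+0=16  i=0*2+0=0

16,0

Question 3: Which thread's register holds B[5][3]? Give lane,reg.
14,1

c=3->g=3  r=5->rb=0,t=2,b0=1
L=3*4+2=14  i=0*2+1=1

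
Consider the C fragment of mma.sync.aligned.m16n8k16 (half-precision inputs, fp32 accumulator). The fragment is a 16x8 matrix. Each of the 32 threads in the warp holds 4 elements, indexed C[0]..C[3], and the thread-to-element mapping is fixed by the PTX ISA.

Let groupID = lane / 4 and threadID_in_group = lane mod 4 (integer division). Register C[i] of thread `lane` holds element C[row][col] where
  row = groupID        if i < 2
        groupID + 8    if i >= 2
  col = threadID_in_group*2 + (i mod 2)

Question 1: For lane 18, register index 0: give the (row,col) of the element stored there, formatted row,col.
4,4

lane 18=>18/4=4, 18 mod 4=2
i=0  r:4+0=>4  c:2·2+0=>4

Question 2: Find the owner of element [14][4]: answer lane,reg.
r: 14->gid=6,r8=1  c: 4->tid=2,i&1=0
L=6*4+2=26  i=1*2+0=2

26,2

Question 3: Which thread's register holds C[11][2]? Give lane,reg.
13,2

r:11=>grp=3,rB=1  c:2=>tig=1,lo=0
L=3*4+1=13  i=1*2+0=2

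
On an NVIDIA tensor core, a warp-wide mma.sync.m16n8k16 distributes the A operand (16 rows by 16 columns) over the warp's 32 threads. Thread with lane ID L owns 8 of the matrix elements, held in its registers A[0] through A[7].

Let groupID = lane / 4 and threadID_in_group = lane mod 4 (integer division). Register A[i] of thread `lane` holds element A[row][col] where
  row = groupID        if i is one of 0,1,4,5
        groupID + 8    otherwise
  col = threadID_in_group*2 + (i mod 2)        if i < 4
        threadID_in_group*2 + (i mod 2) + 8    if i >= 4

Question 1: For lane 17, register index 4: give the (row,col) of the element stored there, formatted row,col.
4,10

L=17⇒gr=17>>2=4, th=17&3=1
[4]⇒row 4+0=4  col 1·2+0+8=10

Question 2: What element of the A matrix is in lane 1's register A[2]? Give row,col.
8,2

1: gid=0,tid=1
[2] (0+8,1*2+0+0) = (8,2)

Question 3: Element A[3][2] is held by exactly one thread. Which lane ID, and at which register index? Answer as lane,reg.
13,0

r:3=>grp=3,rB=0  c:2=>cB=0,tig=1,lo=0
L=3*4+1=13  i=0*4+0*2+0=0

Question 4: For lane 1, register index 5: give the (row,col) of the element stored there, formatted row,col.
1: gid=0,tid=1
[5] (0+0,1*2+1+8) = (0,11)

0,11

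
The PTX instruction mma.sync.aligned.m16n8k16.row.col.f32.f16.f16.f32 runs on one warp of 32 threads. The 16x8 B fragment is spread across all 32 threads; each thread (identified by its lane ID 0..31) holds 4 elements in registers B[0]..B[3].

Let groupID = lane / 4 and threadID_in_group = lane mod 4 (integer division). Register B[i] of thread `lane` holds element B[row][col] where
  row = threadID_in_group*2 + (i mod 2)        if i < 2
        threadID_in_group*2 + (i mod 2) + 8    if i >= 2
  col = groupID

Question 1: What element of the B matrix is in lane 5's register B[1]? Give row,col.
lane 5: G=1 (5/4), T=1 (5%4)
i=1: r=1*2+1+0=3, c=G=1

3,1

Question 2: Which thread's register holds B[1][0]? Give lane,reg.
c=0->g=0  r=1->rb=0,t=0,b0=1
L=0*4+0=0  i=0*2+1=1

0,1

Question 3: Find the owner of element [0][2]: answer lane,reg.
8,0

c:2=>grp=2  r:0=>rB=0,tig=0,lo=0
L=2*4+0=8  i=0*2+0=0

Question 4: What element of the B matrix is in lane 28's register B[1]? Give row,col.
1,7

lane 28: grp=7 (28/4), tig=0 (28%4)
i=1: r=0*2+1+0=1, c=grp=7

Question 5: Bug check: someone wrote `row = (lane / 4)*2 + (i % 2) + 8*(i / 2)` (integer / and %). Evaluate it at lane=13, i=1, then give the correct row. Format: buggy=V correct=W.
buggy=7 correct=3

`(lane / 4)*2 + (i % 2) + 8*(i / 2)`[13,1]->7
L=13->gid=13>>2=3, tid=13&3=1
[1]->row 1·2+1+0=3  col gid=3
row: 7 vs 3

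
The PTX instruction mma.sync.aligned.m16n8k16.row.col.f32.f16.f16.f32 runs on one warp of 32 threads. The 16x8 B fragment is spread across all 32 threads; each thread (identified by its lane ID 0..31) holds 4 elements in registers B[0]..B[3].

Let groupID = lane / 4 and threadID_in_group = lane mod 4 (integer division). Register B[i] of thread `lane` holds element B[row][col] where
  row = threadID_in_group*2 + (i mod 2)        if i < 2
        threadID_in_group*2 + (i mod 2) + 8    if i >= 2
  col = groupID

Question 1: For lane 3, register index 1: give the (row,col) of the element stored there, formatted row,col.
3: g=0,t=3
[1] (3*2+1+0,0) = (7,0)

7,0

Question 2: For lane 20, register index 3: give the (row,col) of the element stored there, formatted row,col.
20: gr=5,th=0
[3] (0*2+1+8,5) = (9,5)

9,5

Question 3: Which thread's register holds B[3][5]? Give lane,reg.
c:5=>grp=5  r:3=>rB=0,tig=1,lo=1
L=5*4+1=21  i=0*2+1=1

21,1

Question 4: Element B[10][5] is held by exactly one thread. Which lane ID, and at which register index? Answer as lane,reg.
c=5->g=5  r=10->rb=1,t=1,b0=0
L=5*4+1=21  i=1*2+0=2

21,2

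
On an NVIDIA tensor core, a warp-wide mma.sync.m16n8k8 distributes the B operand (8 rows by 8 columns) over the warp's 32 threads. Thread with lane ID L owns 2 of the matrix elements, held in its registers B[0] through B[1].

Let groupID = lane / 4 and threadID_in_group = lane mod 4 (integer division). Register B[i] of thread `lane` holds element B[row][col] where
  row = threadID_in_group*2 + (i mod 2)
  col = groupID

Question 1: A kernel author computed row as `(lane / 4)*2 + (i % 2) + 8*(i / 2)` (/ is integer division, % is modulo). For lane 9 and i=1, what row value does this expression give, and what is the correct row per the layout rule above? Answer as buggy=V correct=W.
buggy=5 correct=3

`(lane / 4)*2 + (i % 2) + 8*(i / 2)`[9,1]⇒5
lane 9: gr=2 (9/4), th=1 (9%4)
i=1: r=1*2+1=3, c=gr=2
row: 5 vs 3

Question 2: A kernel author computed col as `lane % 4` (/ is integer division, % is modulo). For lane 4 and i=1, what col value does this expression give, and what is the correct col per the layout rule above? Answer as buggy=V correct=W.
`lane % 4`[4,1]->0
lane 4: g=1 (4/4), t=0 (4%4)
i=1: r=0*2+1=1, c=g=1
col: 0 vs 1

buggy=0 correct=1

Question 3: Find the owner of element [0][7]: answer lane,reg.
28,0

c:7=>grp=7  r:0=>tig=0,lo=0
L=7*4+0=28  i=0=0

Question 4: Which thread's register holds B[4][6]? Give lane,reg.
c: 6->gid=6  r: 4->tid=2,i&1=0
L=6*4+2=26  i=0=0

26,0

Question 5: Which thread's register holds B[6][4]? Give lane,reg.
c:4=>grp=4  r:6=>tig=3,lo=0
L=4*4+3=19  i=0=0

19,0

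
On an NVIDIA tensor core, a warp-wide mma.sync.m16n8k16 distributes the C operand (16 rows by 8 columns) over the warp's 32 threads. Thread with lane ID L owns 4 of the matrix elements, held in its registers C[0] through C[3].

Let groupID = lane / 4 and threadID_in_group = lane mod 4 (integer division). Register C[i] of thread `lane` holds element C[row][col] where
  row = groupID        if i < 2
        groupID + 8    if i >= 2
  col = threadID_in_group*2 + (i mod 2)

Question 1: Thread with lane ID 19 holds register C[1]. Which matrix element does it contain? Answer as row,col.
4,7

L=19->gid=19>>2=4, tid=19&3=3
[1]->row 4+0=4  col 3·2+1=7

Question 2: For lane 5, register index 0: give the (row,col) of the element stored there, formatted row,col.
L=5=>grp=5>>2=1, tig=5&3=1
[0]=>row 1+0=1  col 1·2+0=2

1,2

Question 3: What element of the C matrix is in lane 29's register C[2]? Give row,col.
L=29⇒gr=29>>2=7, th=29&3=1
[2]⇒row 7+8=15  col 1·2+0=2

15,2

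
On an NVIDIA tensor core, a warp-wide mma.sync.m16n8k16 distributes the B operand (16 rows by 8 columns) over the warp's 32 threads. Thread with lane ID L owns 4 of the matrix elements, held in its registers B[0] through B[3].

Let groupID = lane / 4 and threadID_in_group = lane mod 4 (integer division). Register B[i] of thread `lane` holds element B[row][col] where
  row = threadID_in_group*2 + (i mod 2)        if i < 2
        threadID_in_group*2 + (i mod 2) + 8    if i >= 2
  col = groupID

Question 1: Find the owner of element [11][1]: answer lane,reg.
5,3

c=1⇒gr=1  r=11⇒Rb=1,th=1,odd=1
L=1*4+1=5  i=1*2+1=3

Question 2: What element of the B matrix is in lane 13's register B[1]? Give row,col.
3,3

lane 13: gid=3 (13/4), tid=1 (13%4)
i=1: r=1*2+1+0=3, c=gid=3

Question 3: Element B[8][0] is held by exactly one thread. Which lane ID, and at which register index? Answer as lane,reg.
0,2

c=0⇒gr=0  r=8⇒Rb=1,th=0,odd=0
L=0*4+0=0  i=1*2+0=2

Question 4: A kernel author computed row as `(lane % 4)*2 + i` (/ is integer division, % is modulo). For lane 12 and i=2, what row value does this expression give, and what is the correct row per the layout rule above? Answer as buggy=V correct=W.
`(lane % 4)*2 + i`[12,2]->2
lane 12: gid=3 (12/4), tid=0 (12%4)
i=2: r=0*2+0+8=8, c=gid=3
row: 2 vs 8

buggy=2 correct=8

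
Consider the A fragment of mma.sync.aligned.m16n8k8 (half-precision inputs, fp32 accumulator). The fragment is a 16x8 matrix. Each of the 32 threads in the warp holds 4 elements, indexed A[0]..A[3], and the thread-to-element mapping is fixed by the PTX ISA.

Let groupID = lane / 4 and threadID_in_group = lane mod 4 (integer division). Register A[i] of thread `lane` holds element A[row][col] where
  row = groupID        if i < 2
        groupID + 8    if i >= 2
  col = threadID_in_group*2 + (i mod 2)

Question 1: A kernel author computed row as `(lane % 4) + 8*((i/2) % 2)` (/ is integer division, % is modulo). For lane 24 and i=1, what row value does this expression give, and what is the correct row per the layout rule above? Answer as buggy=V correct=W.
buggy=0 correct=6

`(lane % 4) + 8*((i/2) % 2)`[24,1]->0
lane 24: gid=6 (24/4), tid=0 (24%4)
i=1: r=6+0=6, c=0*2+1=1
row: 0 vs 6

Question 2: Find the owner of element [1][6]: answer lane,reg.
7,0

r: 1->gid=1,r8=0  c: 6->tid=3,i&1=0
L=1*4+3=7  i=0*2+0=0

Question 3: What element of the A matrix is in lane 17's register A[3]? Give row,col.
12,3

lane 17: gid=4 (17/4), tid=1 (17%4)
i=3: r=4+8=12, c=1*2+1=3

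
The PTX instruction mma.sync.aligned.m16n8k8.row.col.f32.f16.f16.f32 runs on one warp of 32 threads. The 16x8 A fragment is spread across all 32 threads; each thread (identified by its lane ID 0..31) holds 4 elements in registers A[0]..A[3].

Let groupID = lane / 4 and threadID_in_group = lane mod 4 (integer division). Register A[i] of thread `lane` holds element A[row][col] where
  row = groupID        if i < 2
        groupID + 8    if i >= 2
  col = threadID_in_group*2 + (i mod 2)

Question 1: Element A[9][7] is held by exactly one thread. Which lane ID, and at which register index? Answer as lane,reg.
7,3

r=9⇒gr=1,Rb=1  c=7⇒th=3,odd=1
L=1*4+3=7  i=1*2+1=3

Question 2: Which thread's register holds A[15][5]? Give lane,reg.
r: 15->gid=7,r8=1  c: 5->tid=2,i&1=1
L=7*4+2=30  i=1*2+1=3

30,3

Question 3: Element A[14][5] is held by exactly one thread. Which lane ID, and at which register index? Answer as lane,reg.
26,3

r:14=>grp=6,rB=1  c:5=>tig=2,lo=1
L=6*4+2=26  i=1*2+1=3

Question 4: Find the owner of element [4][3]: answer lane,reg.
r:4=>grp=4,rB=0  c:3=>tig=1,lo=1
L=4*4+1=17  i=0*2+1=1

17,1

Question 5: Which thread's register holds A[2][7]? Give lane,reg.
r=2->g=2,rb=0  c=7->t=3,b0=1
L=2*4+3=11  i=0*2+1=1

11,1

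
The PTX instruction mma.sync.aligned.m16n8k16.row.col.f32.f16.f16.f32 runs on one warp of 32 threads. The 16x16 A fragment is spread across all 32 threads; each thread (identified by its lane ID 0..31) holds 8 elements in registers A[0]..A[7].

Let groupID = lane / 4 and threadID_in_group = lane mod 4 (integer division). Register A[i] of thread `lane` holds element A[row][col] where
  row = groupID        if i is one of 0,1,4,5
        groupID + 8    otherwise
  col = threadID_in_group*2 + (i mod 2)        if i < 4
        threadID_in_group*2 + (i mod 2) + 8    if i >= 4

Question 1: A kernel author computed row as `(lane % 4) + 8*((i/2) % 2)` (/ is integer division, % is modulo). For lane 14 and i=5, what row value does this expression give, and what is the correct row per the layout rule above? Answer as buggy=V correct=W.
buggy=2 correct=3

`(lane % 4) + 8*((i/2) % 2)`[14,5]→2
lane 14: G=3 (14/4), T=2 (14%4)
i=5: r=3+0=3, c=2*2+1+8=13
row: 2 vs 3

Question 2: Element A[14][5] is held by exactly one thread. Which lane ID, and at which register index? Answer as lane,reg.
26,3

r=14->g=6,rb=1  c=5->cb=0,t=2,b0=1
L=6*4+2=26  i=0*4+1*2+1=3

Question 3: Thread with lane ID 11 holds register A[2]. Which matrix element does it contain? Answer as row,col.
L=11->g=11>>2=2, t=11&3=3
[2]->row 2+8=10  col 3·2+0+0=6

10,6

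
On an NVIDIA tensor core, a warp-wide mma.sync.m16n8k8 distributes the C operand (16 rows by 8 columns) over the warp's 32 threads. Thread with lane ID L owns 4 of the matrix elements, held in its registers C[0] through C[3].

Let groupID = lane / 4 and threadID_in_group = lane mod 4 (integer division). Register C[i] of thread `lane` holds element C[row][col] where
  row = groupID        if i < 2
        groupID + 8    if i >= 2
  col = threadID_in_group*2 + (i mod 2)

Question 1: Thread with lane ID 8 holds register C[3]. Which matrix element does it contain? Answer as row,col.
lane 8: grp=2 (8/4), tig=0 (8%4)
i=3: r=2+8=10, c=0*2+1=1

10,1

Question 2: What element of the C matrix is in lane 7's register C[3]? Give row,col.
9,7

7: G=1,T=3
[3] (1+8,3*2+1) = (9,7)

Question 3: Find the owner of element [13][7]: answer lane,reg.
23,3

r=13→G=5,rhi=1  c=7→T=3,p=1
L=5*4+3=23  i=1*2+1=3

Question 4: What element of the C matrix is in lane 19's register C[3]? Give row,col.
L=19->gid=19>>2=4, tid=19&3=3
[3]->row 4+8=12  col 3·2+1=7

12,7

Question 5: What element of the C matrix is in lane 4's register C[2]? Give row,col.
9,0

lane 4->4/4=1, 4 mod 4=0
i=2  r:1+8->9  c:2·0+0->0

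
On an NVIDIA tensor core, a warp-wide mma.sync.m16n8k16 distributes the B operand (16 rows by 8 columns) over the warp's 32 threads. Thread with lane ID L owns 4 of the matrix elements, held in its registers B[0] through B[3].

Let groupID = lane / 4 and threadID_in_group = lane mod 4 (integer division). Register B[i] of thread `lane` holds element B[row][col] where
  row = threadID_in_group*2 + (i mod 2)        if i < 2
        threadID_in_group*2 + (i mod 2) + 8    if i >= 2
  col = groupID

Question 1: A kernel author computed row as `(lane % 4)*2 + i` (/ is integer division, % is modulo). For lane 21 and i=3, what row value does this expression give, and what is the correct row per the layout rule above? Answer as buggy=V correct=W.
buggy=5 correct=11

`(lane % 4)*2 + i`[21,3]=>5
lane 21: grp=5 (21/4), tig=1 (21%4)
i=3: r=1*2+1+8=11, c=grp=5
row: 5 vs 11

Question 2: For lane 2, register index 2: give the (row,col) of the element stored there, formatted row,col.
12,0

lane 2: grp=0 (2/4), tig=2 (2%4)
i=2: r=2*2+0+8=12, c=grp=0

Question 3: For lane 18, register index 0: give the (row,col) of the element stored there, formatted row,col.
4,4

lane 18: G=4 (18/4), T=2 (18%4)
i=0: r=2*2+0+0=4, c=G=4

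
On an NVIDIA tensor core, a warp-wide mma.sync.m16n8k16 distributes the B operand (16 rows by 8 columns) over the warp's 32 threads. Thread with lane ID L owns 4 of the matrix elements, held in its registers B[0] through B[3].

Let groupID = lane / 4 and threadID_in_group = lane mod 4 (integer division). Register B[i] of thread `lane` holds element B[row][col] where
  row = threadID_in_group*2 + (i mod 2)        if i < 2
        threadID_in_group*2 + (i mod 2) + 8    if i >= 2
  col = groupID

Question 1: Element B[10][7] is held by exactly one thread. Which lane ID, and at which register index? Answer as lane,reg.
29,2

c: 7->gid=7  r: 10->r8=1,tid=1,i&1=0
L=7*4+1=29  i=1*2+0=2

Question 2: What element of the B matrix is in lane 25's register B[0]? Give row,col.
L=25=>grp=25>>2=6, tig=25&3=1
[0]=>row 1·2+0+0=2  col grp=6

2,6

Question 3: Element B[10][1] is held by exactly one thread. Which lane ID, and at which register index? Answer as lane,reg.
5,2

c: 1->gid=1  r: 10->r8=1,tid=1,i&1=0
L=1*4+1=5  i=1*2+0=2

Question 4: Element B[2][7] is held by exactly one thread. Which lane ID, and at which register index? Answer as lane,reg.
29,0

c: 7->gid=7  r: 2->r8=0,tid=1,i&1=0
L=7*4+1=29  i=0*2+0=0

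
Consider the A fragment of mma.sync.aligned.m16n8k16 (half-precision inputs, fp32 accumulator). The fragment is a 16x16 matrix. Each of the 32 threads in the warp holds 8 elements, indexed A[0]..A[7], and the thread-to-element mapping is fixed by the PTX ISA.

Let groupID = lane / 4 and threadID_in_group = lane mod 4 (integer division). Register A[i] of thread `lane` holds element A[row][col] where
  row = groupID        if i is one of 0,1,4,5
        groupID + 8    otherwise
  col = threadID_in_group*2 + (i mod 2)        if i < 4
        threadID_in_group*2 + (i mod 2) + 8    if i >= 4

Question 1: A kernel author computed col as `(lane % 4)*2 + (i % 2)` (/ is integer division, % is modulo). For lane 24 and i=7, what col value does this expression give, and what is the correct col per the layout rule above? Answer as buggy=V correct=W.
`(lane % 4)*2 + (i % 2)`[24,7]⇒1
24: gr=6,th=0
[7] (6+8,0*2+1+8) = (14,9)
col: 1 vs 9

buggy=1 correct=9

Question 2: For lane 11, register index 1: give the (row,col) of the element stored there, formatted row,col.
2,7

lane 11->11/4=2, 11 mod 4=3
i=1  r:2+0->2  c:2·3+1+0->7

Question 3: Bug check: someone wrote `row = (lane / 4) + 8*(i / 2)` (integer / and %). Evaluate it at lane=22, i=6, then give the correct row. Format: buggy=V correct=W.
`(lane / 4) + 8*(i / 2)`[22,6]⇒29
lane 22: gr=5 (22/4), th=2 (22%4)
i=6: r=5+8=13, c=2*2+0+8=12
row: 29 vs 13

buggy=29 correct=13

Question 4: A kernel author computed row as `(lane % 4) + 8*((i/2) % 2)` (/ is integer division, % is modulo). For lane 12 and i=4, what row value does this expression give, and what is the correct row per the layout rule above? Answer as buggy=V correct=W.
buggy=0 correct=3

`(lane % 4) + 8*((i/2) % 2)`[12,4]->0
L=12->g=12>>2=3, t=12&3=0
[4]->row 3+0=3  col 0·2+0+8=8
row: 0 vs 3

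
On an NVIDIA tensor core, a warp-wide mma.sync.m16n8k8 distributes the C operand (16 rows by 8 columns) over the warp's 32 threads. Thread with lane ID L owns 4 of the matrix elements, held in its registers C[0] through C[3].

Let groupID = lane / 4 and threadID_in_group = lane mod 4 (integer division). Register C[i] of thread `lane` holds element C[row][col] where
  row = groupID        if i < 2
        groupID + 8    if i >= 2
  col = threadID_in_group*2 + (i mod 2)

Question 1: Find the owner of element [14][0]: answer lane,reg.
24,2

r:14=>grp=6,rB=1  c:0=>tig=0,lo=0
L=6*4+0=24  i=1*2+0=2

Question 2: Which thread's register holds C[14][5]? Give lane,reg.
r=14→G=6,rhi=1  c=5→T=2,p=1
L=6*4+2=26  i=1*2+1=3

26,3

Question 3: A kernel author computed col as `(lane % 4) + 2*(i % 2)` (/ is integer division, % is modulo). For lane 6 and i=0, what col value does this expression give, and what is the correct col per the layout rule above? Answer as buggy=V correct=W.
buggy=2 correct=4

`(lane % 4) + 2*(i % 2)`[6,0]->2
lane 6: gid=1 (6/4), tid=2 (6%4)
i=0: r=1+0=1, c=2*2+0=4
col: 2 vs 4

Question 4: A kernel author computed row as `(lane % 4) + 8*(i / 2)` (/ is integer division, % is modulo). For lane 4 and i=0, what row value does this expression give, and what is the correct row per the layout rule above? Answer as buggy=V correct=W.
`(lane % 4) + 8*(i / 2)`[4,0]=>0
lane 4: grp=1 (4/4), tig=0 (4%4)
i=0: r=1+0=1, c=0*2+0=0
row: 0 vs 1

buggy=0 correct=1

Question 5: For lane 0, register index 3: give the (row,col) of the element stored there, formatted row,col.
0: G=0,T=0
[3] (0+8,0*2+1) = (8,1)

8,1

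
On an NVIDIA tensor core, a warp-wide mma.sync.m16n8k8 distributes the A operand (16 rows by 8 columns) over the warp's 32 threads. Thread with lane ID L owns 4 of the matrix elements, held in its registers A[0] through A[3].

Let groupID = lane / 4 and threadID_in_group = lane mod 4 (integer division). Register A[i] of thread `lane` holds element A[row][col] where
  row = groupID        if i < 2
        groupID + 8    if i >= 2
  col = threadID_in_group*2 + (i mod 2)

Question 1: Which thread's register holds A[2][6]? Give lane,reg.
r=2⇒gr=2,Rb=0  c=6⇒th=3,odd=0
L=2*4+3=11  i=0*2+0=0

11,0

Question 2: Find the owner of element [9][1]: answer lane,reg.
r:9=>grp=1,rB=1  c:1=>tig=0,lo=1
L=1*4+0=4  i=1*2+1=3

4,3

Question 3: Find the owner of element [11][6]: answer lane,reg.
r=11⇒gr=3,Rb=1  c=6⇒th=3,odd=0
L=3*4+3=15  i=1*2+0=2

15,2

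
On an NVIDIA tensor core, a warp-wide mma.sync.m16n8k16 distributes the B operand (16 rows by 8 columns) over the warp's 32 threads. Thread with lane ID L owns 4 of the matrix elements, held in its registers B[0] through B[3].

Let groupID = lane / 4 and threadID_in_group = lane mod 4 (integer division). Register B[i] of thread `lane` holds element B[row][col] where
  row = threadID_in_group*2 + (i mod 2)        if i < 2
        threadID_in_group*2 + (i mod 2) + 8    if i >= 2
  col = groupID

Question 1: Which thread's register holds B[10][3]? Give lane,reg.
c=3->g=3  r=10->rb=1,t=1,b0=0
L=3*4+1=13  i=1*2+0=2

13,2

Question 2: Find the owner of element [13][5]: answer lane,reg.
c=5->g=5  r=13->rb=1,t=2,b0=1
L=5*4+2=22  i=1*2+1=3

22,3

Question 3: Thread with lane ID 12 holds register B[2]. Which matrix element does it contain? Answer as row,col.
8,3

12: gr=3,th=0
[2] (0*2+0+8,3) = (8,3)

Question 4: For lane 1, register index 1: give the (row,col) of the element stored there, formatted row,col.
3,0

lane 1→1/4=0, 1 mod 4=1
i=1  r:2·1+1+0→3  c:0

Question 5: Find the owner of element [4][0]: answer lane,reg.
2,0

c=0->g=0  r=4->rb=0,t=2,b0=0
L=0*4+2=2  i=0*2+0=0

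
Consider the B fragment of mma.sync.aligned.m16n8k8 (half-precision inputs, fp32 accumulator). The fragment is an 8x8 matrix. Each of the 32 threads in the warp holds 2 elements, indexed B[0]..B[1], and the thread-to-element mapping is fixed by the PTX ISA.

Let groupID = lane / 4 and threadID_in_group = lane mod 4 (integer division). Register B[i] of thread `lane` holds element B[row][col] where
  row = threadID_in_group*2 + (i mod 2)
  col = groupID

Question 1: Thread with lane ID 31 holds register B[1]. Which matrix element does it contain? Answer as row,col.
L=31=>grp=31>>2=7, tig=31&3=3
[1]=>row 3·2+1=7  col grp=7

7,7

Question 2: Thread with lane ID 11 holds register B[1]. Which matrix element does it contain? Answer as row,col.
7,2

11: grp=2,tig=3
[1] (3*2+1,2) = (7,2)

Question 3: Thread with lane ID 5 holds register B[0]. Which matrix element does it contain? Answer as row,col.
2,1

lane 5: g=1 (5/4), t=1 (5%4)
i=0: r=1*2+0=2, c=g=1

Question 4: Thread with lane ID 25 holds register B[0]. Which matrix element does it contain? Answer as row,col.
2,6

25: g=6,t=1
[0] (1*2+0,6) = (2,6)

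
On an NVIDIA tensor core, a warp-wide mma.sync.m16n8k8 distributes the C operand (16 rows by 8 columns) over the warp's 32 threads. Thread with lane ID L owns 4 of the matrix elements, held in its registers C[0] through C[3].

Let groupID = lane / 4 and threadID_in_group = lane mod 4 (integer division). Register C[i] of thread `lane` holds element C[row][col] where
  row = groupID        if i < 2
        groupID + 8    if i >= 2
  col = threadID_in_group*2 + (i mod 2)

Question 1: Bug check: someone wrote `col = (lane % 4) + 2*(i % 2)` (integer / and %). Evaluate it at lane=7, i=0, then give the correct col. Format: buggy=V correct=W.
buggy=3 correct=6

`(lane % 4) + 2*(i % 2)`[7,0]=>3
lane 7: grp=1 (7/4), tig=3 (7%4)
i=0: r=1+0=1, c=3*2+0=6
col: 3 vs 6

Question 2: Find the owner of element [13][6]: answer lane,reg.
r=13→G=5,rhi=1  c=6→T=3,p=0
L=5*4+3=23  i=1*2+0=2

23,2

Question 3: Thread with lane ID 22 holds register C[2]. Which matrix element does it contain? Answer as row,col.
lane 22: gr=5 (22/4), th=2 (22%4)
i=2: r=5+8=13, c=2*2+0=4

13,4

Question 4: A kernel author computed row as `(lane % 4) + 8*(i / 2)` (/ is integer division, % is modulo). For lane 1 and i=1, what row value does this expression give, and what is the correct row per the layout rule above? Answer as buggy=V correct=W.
`(lane % 4) + 8*(i / 2)`[1,1]→1
lane 1: G=0 (1/4), T=1 (1%4)
i=1: r=0+0=0, c=1*2+1=3
row: 1 vs 0

buggy=1 correct=0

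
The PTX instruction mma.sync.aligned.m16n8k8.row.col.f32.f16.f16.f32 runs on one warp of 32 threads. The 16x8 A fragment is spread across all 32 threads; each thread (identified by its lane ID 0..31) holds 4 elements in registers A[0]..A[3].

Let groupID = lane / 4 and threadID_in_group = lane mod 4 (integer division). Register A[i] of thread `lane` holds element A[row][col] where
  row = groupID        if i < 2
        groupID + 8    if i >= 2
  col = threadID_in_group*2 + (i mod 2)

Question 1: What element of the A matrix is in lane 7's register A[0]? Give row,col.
L=7→G=7>>2=1, T=7&3=3
[0]→row 1+0=1  col 3·2+0=6

1,6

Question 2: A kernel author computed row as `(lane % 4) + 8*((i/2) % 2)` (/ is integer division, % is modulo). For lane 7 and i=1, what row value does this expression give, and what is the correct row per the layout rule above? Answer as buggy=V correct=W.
`(lane % 4) + 8*((i/2) % 2)`[7,1]=>3
7: grp=1,tig=3
[1] (1+0,3*2+1) = (1,7)
row: 3 vs 1

buggy=3 correct=1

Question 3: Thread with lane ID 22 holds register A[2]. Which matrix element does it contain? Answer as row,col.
13,4

lane 22=>22/4=5, 22 mod 4=2
i=2  r:5+8=>13  c:2·2+0=>4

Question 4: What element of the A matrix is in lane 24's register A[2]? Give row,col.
lane 24⇒24/4=6, 24 mod 4=0
i=2  r:6+8⇒14  c:2·0+0⇒0

14,0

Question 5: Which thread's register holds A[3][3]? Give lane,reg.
13,1

r:3=>grp=3,rB=0  c:3=>tig=1,lo=1
L=3*4+1=13  i=0*2+1=1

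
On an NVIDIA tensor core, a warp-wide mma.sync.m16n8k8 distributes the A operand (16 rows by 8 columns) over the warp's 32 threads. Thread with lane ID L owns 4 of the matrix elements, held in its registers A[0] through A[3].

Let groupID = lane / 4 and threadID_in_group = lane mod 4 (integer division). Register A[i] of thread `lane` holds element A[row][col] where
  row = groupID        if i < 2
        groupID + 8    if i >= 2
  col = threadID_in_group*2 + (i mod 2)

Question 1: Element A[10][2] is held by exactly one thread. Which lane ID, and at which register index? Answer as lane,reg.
9,2

r=10->g=2,rb=1  c=2->t=1,b0=0
L=2*4+1=9  i=1*2+0=2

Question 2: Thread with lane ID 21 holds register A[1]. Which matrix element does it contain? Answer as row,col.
5,3

lane 21: G=5 (21/4), T=1 (21%4)
i=1: r=5+0=5, c=1*2+1=3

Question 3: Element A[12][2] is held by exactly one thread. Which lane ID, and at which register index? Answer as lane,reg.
17,2

r=12→G=4,rhi=1  c=2→T=1,p=0
L=4*4+1=17  i=1*2+0=2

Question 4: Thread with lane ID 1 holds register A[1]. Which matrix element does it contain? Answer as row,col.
0,3

lane 1: grp=0 (1/4), tig=1 (1%4)
i=1: r=0+0=0, c=1*2+1=3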